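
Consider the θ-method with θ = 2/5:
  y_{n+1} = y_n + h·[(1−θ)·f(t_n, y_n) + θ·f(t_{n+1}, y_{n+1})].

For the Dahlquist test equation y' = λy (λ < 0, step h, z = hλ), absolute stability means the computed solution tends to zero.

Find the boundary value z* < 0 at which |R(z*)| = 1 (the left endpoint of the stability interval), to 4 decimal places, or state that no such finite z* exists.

left endpoint -10.0000.

Set f=λy, z=hλ:
  y_{n+1} = y_n + z·[3/5·y_n + 2/5·y_{n+1}] ⇒ (1 − 2/5z)y_{n+1} = (1 + 3/5z)y_n
  Hence R(z) = (1 + 3/5z)/(1 − 2/5z).

Boundary: |R(x)|=1, x<0.
x=-0.9: |R|=0.3382
R=−1: 1+3/5x = −1+2/5x ⇒ -1/5x=2 ⇒ x=2/(-1/5)=-10.0000
Confirm numerically:
  x=-6.758: |R|=0.82491 <1
  x=-6.195: |R|=0.78120 <1
  x=-6.043: |R|=0.76841 <1
  x=-5.632: |R|=0.73143 <1
  x=-10.523: |R|=1.02008 >1
  x=-10.425: |R|=1.01644 >1
Stable set (-10.0000, 0).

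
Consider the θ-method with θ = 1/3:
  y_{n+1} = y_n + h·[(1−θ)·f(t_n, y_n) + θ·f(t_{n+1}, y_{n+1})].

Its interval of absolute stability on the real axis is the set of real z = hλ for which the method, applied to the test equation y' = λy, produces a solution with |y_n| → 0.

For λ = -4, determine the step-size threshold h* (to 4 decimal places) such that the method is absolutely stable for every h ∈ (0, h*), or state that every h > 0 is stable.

With y'=λy (z=hλ):
  y_{n+1} = y_n + z·[2/3·y_n + 1/3·y_{n+1}] ⇒ (1 − 1/3z)y_{n+1} = (1 + 2/3z)y_n
  Hence R(z) = (1 + 2/3z)/(1 − 1/3z).

Need |R(x)|<1, x<0.
x=-1.7: |R|=0.0851
R=−1: 1+2/3x = −1+1/3x ⇒ -1/3x=2 ⇒ x=2/(-1/3)=-6.0000
Confirm numerically:
  x=-5.550: |R|=0.94737 <1
  x=-4.986: |R|=0.87303 <1
  x=-2.727: |R|=0.42850 <1
  x=-6.474: |R|=1.05003 >1
  x=-6.214: |R|=1.02323 >1
  x=-6.204: |R|=1.02216 >1
So |R|<1 on (-6.0000, 0).

(-6.0000,0); λ=-4 ⇒ h* = (6)/4 = 1.5000.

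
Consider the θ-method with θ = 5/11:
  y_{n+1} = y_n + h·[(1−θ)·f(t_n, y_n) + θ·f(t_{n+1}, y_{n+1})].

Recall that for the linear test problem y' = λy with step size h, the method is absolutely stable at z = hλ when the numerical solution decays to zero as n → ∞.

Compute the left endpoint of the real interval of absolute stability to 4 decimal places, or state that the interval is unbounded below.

Set f=λy, z=hλ:
  y_{n+1} = y_n + z·[6/11·y_n + 5/11·y_{n+1}] ⇒ (1 − 5/11z)y_{n+1} = (1 + 6/11z)y_n
  Hence R(z) = (1 + 6/11z)/(1 − 5/11z).

Need |R(x)|<1, x<0.
x=-1.72: |R|=0.0347
R=−1: 1+6/11x = −1+5/11x ⇒ -1/11x=2 ⇒ x=2/(-1/11)=-22.0000
Confirm numerically:
  x=-21.343: |R|=0.99442 <1
  x=-19.688: |R|=0.97887 <1
  x=-15.635: |R|=0.92862 <1
  x=-13.026: |R|=0.88212 <1
  x=-22.544: |R|=1.00440 >1
  x=-22.066: |R|=1.00054 >1
Interval (-22.0000, 0).

left endpoint -22.0000.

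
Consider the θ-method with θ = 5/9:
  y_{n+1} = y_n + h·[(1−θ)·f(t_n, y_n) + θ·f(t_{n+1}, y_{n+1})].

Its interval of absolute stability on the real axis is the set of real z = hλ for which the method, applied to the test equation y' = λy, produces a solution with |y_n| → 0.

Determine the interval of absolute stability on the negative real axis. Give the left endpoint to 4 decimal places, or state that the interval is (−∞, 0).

unbounded; (−∞, 0).

Set f=λy, z=hλ:
  y_{n+1} = y_n + z·[4/9·y_n + 5/9·y_{n+1}] ⇒ (1 − 5/9z)y_{n+1} = (1 + 4/9z)y_n
  R(z) = (1 + 4/9z)/(1 − 5/9z).

Need |R(x)|<1, x<0.
x=-0.72: |R|=0.4857
x=-2: |R|=0.0526
x=-10: |R|=0.5254
x=-100: |R|=0.7682
θ=5/9≥1/2 ⇒ |1+4/9x|<|1−5/9x| ∀x<0 ⇒ unbounded interval.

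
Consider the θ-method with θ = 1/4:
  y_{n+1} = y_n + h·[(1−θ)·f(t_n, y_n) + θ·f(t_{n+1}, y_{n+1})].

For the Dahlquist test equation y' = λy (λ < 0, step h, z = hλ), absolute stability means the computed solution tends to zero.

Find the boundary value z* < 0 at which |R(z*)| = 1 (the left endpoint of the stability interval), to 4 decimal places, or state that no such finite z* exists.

left endpoint -4.0000.

Set f=λy, z=hλ:
  y_{n+1} = y_n + z·[3/4·y_n + 1/4·y_{n+1}] ⇒ (1 − 1/4z)y_{n+1} = (1 + 3/4z)y_n
  ⇒ R(z) = (1 + 3/4z)/(1 − 1/4z).

Solve |R(x)|<1 on ℝ⁻.
x=-0.65: |R|=0.4409
R=−1: 1+3/4x = −1+1/4x ⇒ -1/2x=2 ⇒ x=2/(-1/2)=-4.0000
Confirm numerically:
  x=-3.896: |R|=0.97366 <1
  x=-3.855: |R|=0.96308 <1
  x=-3.736: |R|=0.93175 <1
  x=-3.689: |R|=0.91911 <1
  x=-4.439: |R|=1.10404 >1
  x=-4.331: |R|=1.07946 >1
So |R|<1 on (-4.0000, 0).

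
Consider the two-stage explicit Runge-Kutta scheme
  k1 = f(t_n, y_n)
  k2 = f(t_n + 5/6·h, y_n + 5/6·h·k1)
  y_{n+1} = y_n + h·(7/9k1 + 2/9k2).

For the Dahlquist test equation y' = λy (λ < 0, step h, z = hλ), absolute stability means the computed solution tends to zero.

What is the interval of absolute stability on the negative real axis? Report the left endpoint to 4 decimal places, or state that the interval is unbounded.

On y'=λy, z=hλ:
  k1=λy_n ⇒ h·k1=z·y_n;  k2=λ(1+5/6z)y_n ⇒ h·k2=z(1+5/6z)y_n
  y_{n+1}/y_n = 1 + 7/9z + 2/9z(1+5/6z) = 1 + z + 5/27z²
  R(z) = 1 + z + 5/27z².

Find x<0 with |R(x)|<1.
x=-1.2: |R|=0.0667
R=1: x+5/27x²=0 ⇒ x=−27/5=-5.4000; min R=1−1/(4·5/27)=-0.3500>−1
Confirm numerically:
  x=-5.231: |R|=0.83629 <1
  x=-4.730: |R|=0.41313 <1
  x=-4.530: |R|=0.27017 <1
  x=-2.852: |R|=0.34572 <1
  x=-5.950: |R|=1.60602 >1
  x=-5.571: |R|=1.17641 >1
  x=-5.569: |R|=1.17429 >1
So |R|<1 on (-5.4000, 0).

(-5.4000, 0).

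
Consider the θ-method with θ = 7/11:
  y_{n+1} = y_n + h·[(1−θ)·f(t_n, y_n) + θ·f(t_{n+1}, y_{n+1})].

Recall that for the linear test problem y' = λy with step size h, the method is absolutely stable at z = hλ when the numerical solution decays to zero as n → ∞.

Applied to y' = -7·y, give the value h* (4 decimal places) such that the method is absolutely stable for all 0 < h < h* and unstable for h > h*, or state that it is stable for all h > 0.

Set f=λy, z=hλ:
  y_{n+1} = y_n + z·[4/11·y_n + 7/11·y_{n+1}] ⇒ (1 − 7/11z)y_{n+1} = (1 + 4/11z)y_n
  Hence R(z) = (1 + 4/11z)/(1 − 7/11z).

Solve |R(x)|<1 on ℝ⁻.
x=-0.82: |R|=0.4612
x=-2: |R|=0.1200
x=-10: |R|=0.3580
x=-100: |R|=0.5471
θ=7/11≥1/2 ⇒ |1+4/11x|<|1−7/11x| ∀x<0 ⇒ interval (−∞,0).

interval (−∞, 0). Any h>0 works for λ=-7.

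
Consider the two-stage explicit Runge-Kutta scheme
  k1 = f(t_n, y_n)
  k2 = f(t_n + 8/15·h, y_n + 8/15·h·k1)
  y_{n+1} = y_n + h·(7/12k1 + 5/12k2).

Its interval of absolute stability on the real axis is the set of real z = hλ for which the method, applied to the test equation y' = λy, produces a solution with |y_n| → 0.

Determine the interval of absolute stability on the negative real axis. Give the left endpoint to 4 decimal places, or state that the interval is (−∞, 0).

Test eqn y'=λy, z=hλ:
  k1=λy_n ⇒ h·k1=z·y_n;  k2=λ(1+8/15z)y_n ⇒ h·k2=z(1+8/15z)y_n
  y_{n+1}/y_n = 1 + 7/12z + 5/12z(1+8/15z) = 1 + z + 2/9z²
  ⇒ R(z) = 1 + z + 2/9z².

Solve |R(x)|<1 on ℝ⁻.
x=-0.63: |R|=0.4582
R=1: x+2/9x²=0 ⇒ x=−9/2=-4.5000; min R=1−1/(4·2/9)=-0.1250>−1
Confirm numerically:
  x=-4.245: |R|=0.75945 <1
  x=-4.081: |R|=0.62001 <1
  x=-2.810: |R|=0.05531 <1
  x=-4.865: |R|=1.39461 >1
  x=-4.680: |R|=1.18720 >1
  x=-4.539: |R|=1.03934 >1
Interval (-4.5000, 0).

(-4.5000, 0).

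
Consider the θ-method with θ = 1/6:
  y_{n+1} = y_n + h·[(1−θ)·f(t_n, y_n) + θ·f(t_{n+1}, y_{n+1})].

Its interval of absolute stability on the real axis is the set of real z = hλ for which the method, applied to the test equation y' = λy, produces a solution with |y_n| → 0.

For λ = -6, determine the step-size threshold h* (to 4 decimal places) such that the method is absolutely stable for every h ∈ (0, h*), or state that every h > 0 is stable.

(-3.0000,0); λ=-6 ⇒ h* = (3)/6 = 0.5000.

Set f=λy, z=hλ:
  y_{n+1} = y_n + z·[5/6·y_n + 1/6·y_{n+1}] ⇒ (1 − 1/6z)y_{n+1} = (1 + 5/6z)y_n
  Hence R(z) = (1 + 5/6z)/(1 − 1/6z).

Find x<0 with |R(x)|<1.
x=-0.5: |R|=0.5385
R=−1: 1+5/6x = −1+1/6x ⇒ -2/3x=2 ⇒ x=2/(-2/3)=-3.0000
Confirm numerically:
  x=-2.571: |R|=0.79979 <1
  x=-2.497: |R|=0.76321 <1
  x=-2.106: |R|=0.55885 <1
  x=-2.025: |R|=0.51402 <1
  x=-3.374: |R|=1.15959 >1
  x=-3.303: |R|=1.13028 >1
  x=-3.257: |R|=1.11105 >1
Stable set (-3.0000, 0).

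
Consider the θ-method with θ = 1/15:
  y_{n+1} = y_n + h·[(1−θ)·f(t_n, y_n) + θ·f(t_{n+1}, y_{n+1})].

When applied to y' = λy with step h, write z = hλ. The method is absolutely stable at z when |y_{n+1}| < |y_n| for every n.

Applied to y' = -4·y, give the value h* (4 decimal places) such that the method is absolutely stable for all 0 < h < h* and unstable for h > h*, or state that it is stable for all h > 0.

(-2.3077,0); λ=-4 ⇒ h* = (30/13)/4 = 0.5769.

With y'=λy (z=hλ):
  y_{n+1} = y_n + z·[14/15·y_n + 1/15·y_{n+1}] ⇒ (1 − 1/15z)y_{n+1} = (1 + 14/15z)y_n
  Hence R(z) = (1 + 14/15z)/(1 − 1/15z).

Need |R(x)|<1, x<0.
x=-1.57: |R|=0.4212
R=−1: 1+14/15x = −1+1/15x ⇒ -13/15x=2 ⇒ x=2/(-13/15)=-2.3077
Confirm numerically:
  x=-1.966: |R|=0.73818 <1
  x=-1.796: |R|=0.60395 <1
  x=-1.002: |R|=0.06074 <1
  x=-2.642: |R|=1.24634 >1
  x=-2.449: |R|=1.10528 >1
Stable set (-2.3077, 0).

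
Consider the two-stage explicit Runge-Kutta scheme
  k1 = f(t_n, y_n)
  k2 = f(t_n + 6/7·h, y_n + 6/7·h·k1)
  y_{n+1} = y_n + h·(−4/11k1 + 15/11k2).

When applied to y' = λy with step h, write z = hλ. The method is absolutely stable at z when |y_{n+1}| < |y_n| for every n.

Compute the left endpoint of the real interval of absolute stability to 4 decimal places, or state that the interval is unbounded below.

With y'=λy (z=hλ):
  k1=λy_n ⇒ h·k1=z·y_n;  k2=λ(1+6/7z)y_n ⇒ h·k2=z(1+6/7z)y_n
  y_{n+1}/y_n = 1 − 4/11z + 15/11z(1+6/7z) = 1 + z + 90/77z²
  Hence R(z) = 1 + z + 90/77z².

Find x<0 with |R(x)|<1.
x=-0.31: |R|=0.8023
R=1: x+90/77x²=0 ⇒ x=−77/90=-0.8556; min R=1−1/(4·90/77)=0.7861>−1
Confirm numerically:
  x=-0.510: |R|=0.79401 <1
  x=-0.493: |R|=0.79108 <1
  x=-0.444: |R|=0.78642 <1
  x=-1.136: |R|=1.37237 >1
  x=-0.986: |R|=1.15033 >1
  x=-0.982: |R|=1.14513 >1
So |R|<1 on (-0.8556, 0).

z* = -0.8556.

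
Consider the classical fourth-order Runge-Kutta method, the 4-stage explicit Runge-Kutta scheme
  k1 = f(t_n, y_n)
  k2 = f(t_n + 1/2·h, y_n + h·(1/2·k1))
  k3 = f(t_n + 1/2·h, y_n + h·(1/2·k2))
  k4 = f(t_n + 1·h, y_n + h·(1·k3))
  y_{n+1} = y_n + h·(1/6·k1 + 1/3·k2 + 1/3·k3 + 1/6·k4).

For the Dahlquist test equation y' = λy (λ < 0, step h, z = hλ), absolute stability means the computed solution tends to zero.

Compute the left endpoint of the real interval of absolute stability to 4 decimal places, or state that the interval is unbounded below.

left endpoint -2.7853.

On y'=λy, z=hλ:
  order 4, 4-stage ⇒ R(z)=1+z+z^2/2+z^3/6+z^4/24
  (e.g. R(-0.83)=0.43893, |R|=0.43893)

Solve |R(x)|<1 on ℝ⁻.
x=-0.83: |R|=0.4389
|R(-2.83)|=1.0695 |R(-0.56)|=0.5716 |R(-0.55)|=0.5773
Bisect:
  x_lo=-3.2844 |R|=2.0529  x_hi=-0.3172 |R|=0.7282
  mid=-1.80080 |R|=0.28552 →hi
  mid=-2.54261 |R|=0.69166 →hi
  mid=-2.91352 |R|=1.21117 →lo
  mid=-2.72806 |R|=0.91709 →hi
  mid=-2.82079 |R|=1.05485 →lo
  mid=-2.77443 |R|=0.98374 →hi
  mid=-2.79761 |R|=1.01873 →lo
  mid=-2.78602 |R|=1.00109 →lo
  mid=-2.78022 |R|=0.99238 →hi
  ...
  [-2.78529,-2.78511] ⇒ x*=-2.7853
Interval (-2.7853, 0).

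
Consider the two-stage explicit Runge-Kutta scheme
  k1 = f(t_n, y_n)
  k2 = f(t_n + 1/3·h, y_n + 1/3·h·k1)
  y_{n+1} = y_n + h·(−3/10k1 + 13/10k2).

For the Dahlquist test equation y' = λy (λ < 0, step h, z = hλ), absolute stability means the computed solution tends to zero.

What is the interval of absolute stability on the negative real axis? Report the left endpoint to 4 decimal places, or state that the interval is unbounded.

Set f=λy, z=hλ:
  k1=λy_n ⇒ h·k1=z·y_n;  k2=λ(1+1/3z)y_n ⇒ h·k2=z(1+1/3z)y_n
  y_{n+1}/y_n = 1 − 3/10z + 13/10z(1+1/3z) = 1 + z + 13/30z²
  so R(z) = 1 + z + 13/30z².

Boundary: |R(x)|=1, x<0.
x=-1.66: |R|=0.5341
R=1: x+13/30x²=0 ⇒ x=−30/13=-2.3077; min R=1−1/(4·13/30)=0.4231>−1
Confirm numerically:
  x=-1.677: |R|=0.54168 <1
  x=-1.502: |R|=0.47560 <1
  x=-1.232: |R|=0.42572 <1
  x=-0.955: |R|=0.44021 <1
  x=-2.532: |R|=1.24611 >1
  x=-2.506: |R|=1.21535 >1
Stable set (-2.3077, 0).

(-2.3077, 0).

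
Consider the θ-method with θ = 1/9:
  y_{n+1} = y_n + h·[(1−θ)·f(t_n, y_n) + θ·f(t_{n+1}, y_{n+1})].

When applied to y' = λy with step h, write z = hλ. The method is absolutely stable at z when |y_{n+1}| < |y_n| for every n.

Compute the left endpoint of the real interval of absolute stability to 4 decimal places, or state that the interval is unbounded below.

Test eqn y'=λy, z=hλ:
  y_{n+1} = y_n + z·[8/9·y_n + 1/9·y_{n+1}] ⇒ (1 − 1/9z)y_{n+1} = (1 + 8/9z)y_n
  Hence R(z) = (1 + 8/9z)/(1 − 1/9z).

Solve |R(x)|<1 on ℝ⁻.
x=-1.26: |R|=0.1053
R=−1: 1+8/9x = −1+1/9x ⇒ -7/9x=2 ⇒ x=2/(-7/9)=-2.5714
Confirm numerically:
  x=-2.322: |R|=0.84579 <1
  x=-1.655: |R|=0.39794 <1
  x=-1.613: |R|=0.36785 <1
  x=-1.304: |R|=0.13898 <1
  x=-2.880: |R|=1.18182 >1
  x=-2.862: |R|=1.17147 >1
Interval (-2.5714, 0).

left endpoint -2.5714.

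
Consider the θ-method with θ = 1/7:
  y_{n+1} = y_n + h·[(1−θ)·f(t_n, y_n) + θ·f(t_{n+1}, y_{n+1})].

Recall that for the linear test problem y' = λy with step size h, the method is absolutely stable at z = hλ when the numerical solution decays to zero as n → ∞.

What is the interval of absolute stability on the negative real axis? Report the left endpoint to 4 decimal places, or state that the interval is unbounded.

Test eqn y'=λy, z=hλ:
  y_{n+1} = y_n + z·[6/7·y_n + 1/7·y_{n+1}] ⇒ (1 − 1/7z)y_{n+1} = (1 + 6/7z)y_n
  Hence R(z) = (1 + 6/7z)/(1 − 1/7z).

Solve |R(x)|<1 on ℝ⁻.
x=-1: |R|=0.1250
R=−1: 1+6/7x = −1+1/7x ⇒ -5/7x=2 ⇒ x=2/(-5/7)=-2.8000
Confirm numerically:
  x=-2.187: |R|=0.66638 <1
  x=-1.809: |R|=0.43751 <1
  x=-1.460: |R|=0.20804 <1
  x=-1.174: |R|=0.00538 <1
  x=-3.238: |R|=1.21391 >1
  x=-3.199: |R|=1.19561 >1
  x=-3.023: |R|=1.11124 >1
So |R|<1 on (-2.8000, 0).

z∈(-2.8000,0).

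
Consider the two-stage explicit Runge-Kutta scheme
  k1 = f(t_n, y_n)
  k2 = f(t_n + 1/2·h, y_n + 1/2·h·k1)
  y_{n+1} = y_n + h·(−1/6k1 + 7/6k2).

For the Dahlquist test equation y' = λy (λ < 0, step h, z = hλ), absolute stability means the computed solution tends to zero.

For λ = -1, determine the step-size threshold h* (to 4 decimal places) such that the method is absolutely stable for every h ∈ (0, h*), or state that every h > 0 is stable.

Test eqn y'=λy, z=hλ:
  k1=λy_n ⇒ h·k1=z·y_n;  k2=λ(1+1/2z)y_n ⇒ h·k2=z(1+1/2z)y_n
  y_{n+1}/y_n = 1 − 1/6z + 7/6z(1+1/2z) = 1 + z + 7/12z²
  ⇒ R(z) = 1 + z + 7/12z².

Solve |R(x)|<1 on ℝ⁻.
x=-1.45: |R|=0.7765
R=1: x+7/12x²=0 ⇒ x=−12/7=-1.7143; min R=1−1/(4·7/12)=0.5714>−1
Confirm numerically:
  x=-1.606: |R|=0.89855 <1
  x=-1.604: |R|=0.89681 <1
  x=-1.041: |R|=0.59115 <1
  x=-0.846: |R|=0.57150 <1
  x=-2.245: |R|=1.69501 >1
  x=-2.208: |R|=1.63590 >1
So |R|<1 on (-1.7143, 0).

(-1.7143,0); λ=-1 ⇒ h* = (12/7)/1 = 1.7143.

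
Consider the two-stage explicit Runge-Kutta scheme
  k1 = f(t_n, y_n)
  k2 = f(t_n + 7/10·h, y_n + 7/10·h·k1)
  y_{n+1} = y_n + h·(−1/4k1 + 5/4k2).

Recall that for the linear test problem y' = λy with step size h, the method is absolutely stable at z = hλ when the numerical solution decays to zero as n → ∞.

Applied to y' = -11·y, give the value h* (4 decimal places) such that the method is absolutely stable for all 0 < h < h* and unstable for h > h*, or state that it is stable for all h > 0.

On y'=λy, z=hλ:
  k1=λy_n ⇒ h·k1=z·y_n;  k2=λ(1+7/10z)y_n ⇒ h·k2=z(1+7/10z)y_n
  y_{n+1}/y_n = 1 − 1/4z + 5/4z(1+7/10z) = 1 + z + 7/8z²
  ⇒ R(z) = 1 + z + 7/8z².

Find x<0 with |R(x)|<1.
x=-1: |R|=0.8750
R=1: x+7/8x²=0 ⇒ x=−8/7=-1.1429; min R=1−1/(4·7/8)=0.7143>−1
Confirm numerically:
  x=-0.981: |R|=0.86107 <1
  x=-0.642: |R|=0.71864 <1
  x=-0.635: |R|=0.71782 <1
  x=-1.309: |R|=1.19030 >1
  x=-1.261: |R|=1.13036 >1
So |R|<1 on (-1.1429, 0).

(-1.1429,0); λ=-11 ⇒ h* = (8/7)/11 = 0.1039.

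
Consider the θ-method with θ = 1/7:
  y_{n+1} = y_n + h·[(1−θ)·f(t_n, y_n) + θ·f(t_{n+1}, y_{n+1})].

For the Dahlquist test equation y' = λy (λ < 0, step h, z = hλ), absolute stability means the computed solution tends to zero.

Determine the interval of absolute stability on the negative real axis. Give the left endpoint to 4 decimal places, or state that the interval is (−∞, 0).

With y'=λy (z=hλ):
  y_{n+1} = y_n + z·[6/7·y_n + 1/7·y_{n+1}] ⇒ (1 − 1/7z)y_{n+1} = (1 + 6/7z)y_n
  R(z) = (1 + 6/7z)/(1 − 1/7z).

Boundary: |R(x)|=1, x<0.
x=-0.63: |R|=0.4220
R=−1: 1+6/7x = −1+1/7x ⇒ -5/7x=2 ⇒ x=2/(-5/7)=-2.8000
Confirm numerically:
  x=-1.637: |R|=0.32673 <1
  x=-1.391: |R|=0.16041 <1
  x=-1.224: |R|=0.04183 <1
  x=-3.320: |R|=1.25194 >1
  x=-3.018: |R|=1.10880 >1
Stable set (-2.8000, 0).

(-2.8000, 0).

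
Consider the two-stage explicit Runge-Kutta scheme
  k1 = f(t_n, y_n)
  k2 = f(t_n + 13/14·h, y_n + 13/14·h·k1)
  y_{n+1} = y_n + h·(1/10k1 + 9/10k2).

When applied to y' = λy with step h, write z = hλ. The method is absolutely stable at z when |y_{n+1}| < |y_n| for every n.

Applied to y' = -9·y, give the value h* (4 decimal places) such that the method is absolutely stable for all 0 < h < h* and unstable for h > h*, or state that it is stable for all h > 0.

(-1.1966,0); λ=-9 ⇒ h* = (140/117)/9 = 0.1330.

On y'=λy, z=hλ:
  k1=λy_n ⇒ h·k1=z·y_n;  k2=λ(1+13/14z)y_n ⇒ h·k2=z(1+13/14z)y_n
  y_{n+1}/y_n = 1 + 1/10z + 9/10z(1+13/14z) = 1 + z + 117/140z²
  ⇒ R(z) = 1 + z + 117/140z².

Boundary: |R(x)|=1, x<0.
x=-0.5: |R|=0.7089
R=1: x+117/140x²=0 ⇒ x=−140/117=-1.1966; min R=1−1/(4·117/140)=0.7009>−1
Confirm numerically:
  x=-1.142: |R|=0.94791 <1
  x=-1.042: |R|=0.86539 <1
  x=-0.969: |R|=0.81570 <1
  x=-0.679: |R|=0.70630 <1
  x=-1.692: |R|=1.70054 >1
  x=-1.619: |R|=1.57154 >1
  x=-1.269: |R|=1.07680 >1
Interval (-1.1966, 0).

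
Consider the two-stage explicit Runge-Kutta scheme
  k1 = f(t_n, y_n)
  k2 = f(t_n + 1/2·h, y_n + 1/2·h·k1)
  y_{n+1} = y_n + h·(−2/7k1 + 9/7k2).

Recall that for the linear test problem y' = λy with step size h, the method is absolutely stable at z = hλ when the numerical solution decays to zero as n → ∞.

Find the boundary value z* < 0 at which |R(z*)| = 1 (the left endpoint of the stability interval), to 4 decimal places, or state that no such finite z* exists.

z* = -1.5556.

Set f=λy, z=hλ:
  k1=λy_n ⇒ h·k1=z·y_n;  k2=λ(1+1/2z)y_n ⇒ h·k2=z(1+1/2z)y_n
  y_{n+1}/y_n = 1 − 2/7z + 9/7z(1+1/2z) = 1 + z + 9/14z²
  R(z) = 1 + z + 9/14z².

Find x<0 with |R(x)|<1.
x=-0.34: |R|=0.7343
R=1: x+9/14x²=0 ⇒ x=−14/9=-1.5556; min R=1−1/(4·9/14)=0.6111>−1
Confirm numerically:
  x=-1.346: |R|=0.81867 <1
  x=-1.074: |R|=0.66752 <1
  x=-0.842: |R|=0.61376 <1
  x=-2.119: |R|=1.76753 >1
  x=-2.118: |R|=1.76581 >1
  x=-1.673: |R|=1.12631 >1
Stable set (-1.5556, 0).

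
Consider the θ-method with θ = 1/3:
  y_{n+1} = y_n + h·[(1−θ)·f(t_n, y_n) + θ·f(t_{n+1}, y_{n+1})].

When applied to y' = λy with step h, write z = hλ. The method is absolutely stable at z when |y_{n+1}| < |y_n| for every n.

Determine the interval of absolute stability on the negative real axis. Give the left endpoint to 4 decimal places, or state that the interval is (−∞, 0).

z∈(-6.0000,0).

With y'=λy (z=hλ):
  y_{n+1} = y_n + z·[2/3·y_n + 1/3·y_{n+1}] ⇒ (1 − 1/3z)y_{n+1} = (1 + 2/3z)y_n
  ⇒ R(z) = (1 + 2/3z)/(1 − 1/3z).

Find x<0 with |R(x)|<1.
x=-1.34: |R|=0.0737
R=−1: 1+2/3x = −1+1/3x ⇒ -1/3x=2 ⇒ x=2/(-1/3)=-6.0000
Confirm numerically:
  x=-5.651: |R|=0.95966 <1
  x=-5.518: |R|=0.94341 <1
  x=-5.344: |R|=0.92138 <1
  x=-3.515: |R|=0.61857 <1
  x=-6.240: |R|=1.02597 >1
  x=-6.076: |R|=1.00837 >1
Interval (-6.0000, 0).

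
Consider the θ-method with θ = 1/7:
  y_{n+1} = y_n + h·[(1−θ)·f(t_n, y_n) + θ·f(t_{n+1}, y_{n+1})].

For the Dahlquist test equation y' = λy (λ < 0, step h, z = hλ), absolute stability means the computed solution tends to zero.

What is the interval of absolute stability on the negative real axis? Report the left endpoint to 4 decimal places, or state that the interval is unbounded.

(-2.8000, 0).

With y'=λy (z=hλ):
  y_{n+1} = y_n + z·[6/7·y_n + 1/7·y_{n+1}] ⇒ (1 − 1/7z)y_{n+1} = (1 + 6/7z)y_n
  ⇒ R(z) = (1 + 6/7z)/(1 − 1/7z).

Boundary: |R(x)|=1, x<0.
x=-1.36: |R|=0.1388
R=−1: 1+6/7x = −1+1/7x ⇒ -5/7x=2 ⇒ x=2/(-5/7)=-2.8000
Confirm numerically:
  x=-2.660: |R|=0.92754 <1
  x=-2.226: |R|=0.68892 <1
  x=-1.534: |R|=0.25826 <1
  x=-2.986: |R|=1.09313 >1
  x=-2.929: |R|=1.06496 >1
So |R|<1 on (-2.8000, 0).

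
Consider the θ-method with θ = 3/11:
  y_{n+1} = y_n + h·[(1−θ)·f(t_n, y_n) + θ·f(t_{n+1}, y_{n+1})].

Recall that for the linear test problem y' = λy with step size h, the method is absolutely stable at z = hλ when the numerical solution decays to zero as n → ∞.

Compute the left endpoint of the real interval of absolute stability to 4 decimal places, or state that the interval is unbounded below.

left endpoint -4.4000.

Set f=λy, z=hλ:
  y_{n+1} = y_n + z·[8/11·y_n + 3/11·y_{n+1}] ⇒ (1 − 3/11z)y_{n+1} = (1 + 8/11z)y_n
  ⇒ R(z) = (1 + 8/11z)/(1 − 3/11z).

Need |R(x)|<1, x<0.
x=-0.39: |R|=0.6475
R=−1: 1+8/11x = −1+3/11x ⇒ -5/11x=2 ⇒ x=2/(-5/11)=-4.4000
Confirm numerically:
  x=-3.437: |R|=0.77406 <1
  x=-3.069: |R|=0.67066 <1
  x=-2.526: |R|=0.49564 <1
  x=-4.958: |R|=1.10783 >1
  x=-4.785: |R|=1.07592 >1
Stable set (-4.4000, 0).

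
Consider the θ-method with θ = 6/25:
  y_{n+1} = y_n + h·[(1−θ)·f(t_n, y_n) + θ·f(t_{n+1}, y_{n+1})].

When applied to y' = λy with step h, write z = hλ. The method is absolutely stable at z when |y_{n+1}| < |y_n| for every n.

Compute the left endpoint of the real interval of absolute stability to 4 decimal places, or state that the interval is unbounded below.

On y'=λy, z=hλ:
  y_{n+1} = y_n + z·[19/25·y_n + 6/25·y_{n+1}] ⇒ (1 − 6/25z)y_{n+1} = (1 + 19/25z)y_n
  R(z) = (1 + 19/25z)/(1 − 6/25z).

Boundary: |R(x)|=1, x<0.
x=-1.57: |R|=0.1403
R=−1: 1+19/25x = −1+6/25x ⇒ -13/25x=2 ⇒ x=2/(-13/25)=-3.8462
Confirm numerically:
  x=-3.725: |R|=0.96674 <1
  x=-3.196: |R|=0.80867 <1
  x=-2.609: |R|=0.60439 <1
  x=-1.996: |R|=0.34952 <1
  x=-4.252: |R|=1.10445 >1
  x=-4.122: |R|=1.07211 >1
So |R|<1 on (-3.8462, 0).

left endpoint -3.8462.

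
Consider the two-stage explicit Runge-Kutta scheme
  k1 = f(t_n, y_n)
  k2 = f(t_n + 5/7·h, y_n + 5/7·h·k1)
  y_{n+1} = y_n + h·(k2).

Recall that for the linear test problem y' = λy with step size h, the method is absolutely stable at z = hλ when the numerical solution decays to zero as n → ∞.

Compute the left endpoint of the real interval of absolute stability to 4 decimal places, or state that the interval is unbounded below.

z* = -1.4000.

With y'=λy (z=hλ):
  k1=λy_n ⇒ h·k1=z·y_n;  k2=λ(1+5/7z)y_n ⇒ h·k2=z(1+5/7z)y_n
  y_{n+1}/y_n = 1 + z(1+5/7z) = 1 + z + 5/7z²
  so R(z) = 1 + z + 5/7z².

Solve |R(x)|<1 on ℝ⁻.
x=-1.02: |R|=0.7231
R=1: x+5/7x²=0 ⇒ x=−7/5=-1.4000; min R=1−1/(4·5/7)=0.6500>−1
Confirm numerically:
  x=-0.988: |R|=0.70925 <1
  x=-0.892: |R|=0.67633 <1
  x=-0.766: |R|=0.65311 <1
  x=-1.889: |R|=1.65980 >1
  x=-1.687: |R|=1.34584 >1
  x=-1.470: |R|=1.07350 >1
Interval (-1.4000, 0).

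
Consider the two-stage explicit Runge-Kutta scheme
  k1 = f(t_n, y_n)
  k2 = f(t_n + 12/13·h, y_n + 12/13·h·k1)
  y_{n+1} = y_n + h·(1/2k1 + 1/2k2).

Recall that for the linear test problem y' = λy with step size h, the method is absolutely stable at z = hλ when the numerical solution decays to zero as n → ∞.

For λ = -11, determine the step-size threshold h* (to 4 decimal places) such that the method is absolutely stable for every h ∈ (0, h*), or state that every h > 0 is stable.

Set f=λy, z=hλ:
  k1=λy_n ⇒ h·k1=z·y_n;  k2=λ(1+12/13z)y_n ⇒ h·k2=z(1+12/13z)y_n
  y_{n+1}/y_n = 1 + 1/2z + 1/2z(1+12/13z) = 1 + z + 6/13z²
  so R(z) = 1 + z + 6/13z².

Boundary: |R(x)|=1, x<0.
x=-1.33: |R|=0.4864
R=1: x+6/13x²=0 ⇒ x=−13/6=-2.1667; min R=1−1/(4·6/13)=0.4583>−1
Confirm numerically:
  x=-1.773: |R|=0.67786 <1
  x=-1.374: |R|=0.49733 <1
  x=-1.307: |R|=0.48142 <1
  x=-2.495: |R|=1.37809 >1
  x=-2.350: |R|=1.19885 >1
Stable set (-2.1667, 0).

(-2.1667,0); λ=-11 ⇒ h* = (13/6)/11 = 0.1970.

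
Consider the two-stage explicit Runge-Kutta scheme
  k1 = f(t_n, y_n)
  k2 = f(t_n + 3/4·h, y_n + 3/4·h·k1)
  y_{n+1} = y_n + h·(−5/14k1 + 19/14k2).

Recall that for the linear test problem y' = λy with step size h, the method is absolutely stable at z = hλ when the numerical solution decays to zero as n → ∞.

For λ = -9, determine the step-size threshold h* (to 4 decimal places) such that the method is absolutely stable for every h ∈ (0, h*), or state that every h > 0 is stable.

(-0.9825,0); λ=-9 ⇒ h* = (56/57)/9 = 0.1092.

Test eqn y'=λy, z=hλ:
  k1=λy_n ⇒ h·k1=z·y_n;  k2=λ(1+3/4z)y_n ⇒ h·k2=z(1+3/4z)y_n
  y_{n+1}/y_n = 1 − 5/14z + 19/14z(1+3/4z) = 1 + z + 57/56z²
  ⇒ R(z) = 1 + z + 57/56z².

Need |R(x)|<1, x<0.
x=-1.07: |R|=1.0953
R=1: x+57/56x²=0 ⇒ x=−56/57=-0.9825; min R=1−1/(4·57/56)=0.7544>−1
Confirm numerically:
  x=-0.732: |R|=0.81339 <1
  x=-0.703: |R|=0.80003 <1
  x=-0.534: |R|=0.75625 <1
  x=-1.358: |R|=1.51910 >1
  x=-1.059: |R|=1.08251 >1
  x=-1.039: |R|=1.05980 >1
So |R|<1 on (-0.9825, 0).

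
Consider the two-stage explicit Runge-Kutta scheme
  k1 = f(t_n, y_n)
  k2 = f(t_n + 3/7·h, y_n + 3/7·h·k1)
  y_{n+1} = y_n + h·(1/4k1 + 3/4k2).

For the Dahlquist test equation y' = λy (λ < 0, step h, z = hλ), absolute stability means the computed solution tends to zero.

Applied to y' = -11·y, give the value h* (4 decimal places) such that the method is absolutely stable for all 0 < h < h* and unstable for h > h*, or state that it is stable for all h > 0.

On y'=λy, z=hλ:
  k1=λy_n ⇒ h·k1=z·y_n;  k2=λ(1+3/7z)y_n ⇒ h·k2=z(1+3/7z)y_n
  y_{n+1}/y_n = 1 + 1/4z + 3/4z(1+3/7z) = 1 + z + 9/28z²
  ⇒ R(z) = 1 + z + 9/28z².

Solve |R(x)|<1 on ℝ⁻.
x=-1.78: |R|=0.2384
R=1: x+9/28x²=0 ⇒ x=−28/9=-3.1111; min R=1−1/(4·9/28)=0.2222>−1
Confirm numerically:
  x=-3.087: |R|=0.97608 <1
  x=-1.879: |R|=0.25585 <1
  x=-1.573: |R|=0.22232 <1
  x=-1.340: |R|=0.23716 <1
  x=-3.597: |R|=1.56177 >1
  x=-3.472: |R|=1.40275 >1
  x=-3.210: |R|=1.10203 >1
So |R|<1 on (-3.1111, 0).

(-3.1111,0); λ=-11 ⇒ h* = (28/9)/11 = 0.2828.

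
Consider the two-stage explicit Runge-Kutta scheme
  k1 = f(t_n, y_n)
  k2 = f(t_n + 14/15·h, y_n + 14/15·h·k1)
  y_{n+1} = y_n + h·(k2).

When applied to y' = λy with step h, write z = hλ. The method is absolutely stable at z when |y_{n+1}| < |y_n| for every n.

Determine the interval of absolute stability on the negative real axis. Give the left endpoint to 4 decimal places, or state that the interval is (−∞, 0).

Set f=λy, z=hλ:
  k1=λy_n ⇒ h·k1=z·y_n;  k2=λ(1+14/15z)y_n ⇒ h·k2=z(1+14/15z)y_n
  y_{n+1}/y_n = 1 + z(1+14/15z) = 1 + z + 14/15z²
  so R(z) = 1 + z + 14/15z².

Solve |R(x)|<1 on ℝ⁻.
x=-1.5: |R|=1.6000
R=1: x+14/15x²=0 ⇒ x=−15/14=-1.0714; min R=1−1/(4·14/15)=0.7321>−1
Confirm numerically:
  x=-0.890: |R|=0.84929 <1
  x=-0.730: |R|=0.76737 <1
  x=-0.583: |R|=0.73423 <1
  x=-0.537: |R|=0.73214 <1
  x=-1.634: |R|=1.85796 >1
  x=-1.480: |R|=1.56437 >1
  x=-1.346: |R|=1.34493 >1
Interval (-1.0714, 0).

z∈(-1.0714,0).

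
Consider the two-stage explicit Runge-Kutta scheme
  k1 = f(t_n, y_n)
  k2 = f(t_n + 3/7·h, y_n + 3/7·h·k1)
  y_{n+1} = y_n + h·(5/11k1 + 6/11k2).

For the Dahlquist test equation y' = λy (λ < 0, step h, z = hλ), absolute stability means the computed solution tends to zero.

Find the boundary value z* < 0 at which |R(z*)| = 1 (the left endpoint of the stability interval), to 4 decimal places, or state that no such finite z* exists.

left endpoint -4.2778.

With y'=λy (z=hλ):
  k1=λy_n ⇒ h·k1=z·y_n;  k2=λ(1+3/7z)y_n ⇒ h·k2=z(1+3/7z)y_n
  y_{n+1}/y_n = 1 + 5/11z + 6/11z(1+3/7z) = 1 + z + 18/77z²
  R(z) = 1 + z + 18/77z².

Solve |R(x)|<1 on ℝ⁻.
x=-1.39: |R|=0.0617
R=1: x+18/77x²=0 ⇒ x=−77/18=-4.2778; min R=1−1/(4·18/77)=-0.0694>−1
Confirm numerically:
  x=-3.814: |R|=0.58650 <1
  x=-2.867: |R|=0.05449 <1
  x=-2.777: |R|=0.02574 <1
  x=-4.706: |R|=1.47109 >1
  x=-4.502: |R|=1.23597 >1
Stable set (-4.2778, 0).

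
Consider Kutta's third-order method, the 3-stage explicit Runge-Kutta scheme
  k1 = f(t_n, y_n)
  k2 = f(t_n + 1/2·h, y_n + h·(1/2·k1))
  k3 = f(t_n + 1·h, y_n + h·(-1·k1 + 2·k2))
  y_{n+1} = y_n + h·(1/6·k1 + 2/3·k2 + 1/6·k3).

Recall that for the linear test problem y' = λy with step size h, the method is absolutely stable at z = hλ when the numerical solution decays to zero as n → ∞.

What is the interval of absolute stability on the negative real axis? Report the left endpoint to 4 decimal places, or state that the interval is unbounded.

(-2.5127, 0).

On y'=λy, z=hλ:
  order 3, 3-stage ⇒ R(z)=1+z+z^2/2+z^3/6
  (e.g. R(-0.32)=0.72574, |R|=0.72574)

Find x<0 with |R(x)|<1.
x=-0.32: |R|=0.7257
|R(-2.6)|=1.1493 |R(-1.02)|=0.3233 |R(-0.81)|=0.4295
Bisect:
  x_lo=-3.0158 |R|=2.0398  x_hi=-0.1369 |R|=0.8720
  mid=-1.57636 |R|=0.01324 →hi
  mid=-2.29608 |R|=0.67758 →hi
  mid=-2.65595 |R|=1.25145 →lo
  mid=-2.47602 |R|=0.94062 →hi
  mid=-2.56598 |R|=1.08970 →lo
  mid=-2.52100 |R|=1.01362 →lo
  mid=-2.49851 |R|=0.97674 →hi
  ...
  [-2.51292,-2.51274] ⇒ x*=-2.5127
Interval (-2.5127, 0).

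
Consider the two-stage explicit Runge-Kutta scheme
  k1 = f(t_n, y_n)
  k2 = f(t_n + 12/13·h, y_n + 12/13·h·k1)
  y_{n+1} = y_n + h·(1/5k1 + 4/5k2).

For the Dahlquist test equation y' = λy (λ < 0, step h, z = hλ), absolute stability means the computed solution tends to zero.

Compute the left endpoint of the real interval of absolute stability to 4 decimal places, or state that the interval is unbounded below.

Test eqn y'=λy, z=hλ:
  k1=λy_n ⇒ h·k1=z·y_n;  k2=λ(1+12/13z)y_n ⇒ h·k2=z(1+12/13z)y_n
  y_{n+1}/y_n = 1 + 1/5z + 4/5z(1+12/13z) = 1 + z + 48/65z²
  R(z) = 1 + z + 48/65z².

Boundary: |R(x)|=1, x<0.
x=-0.59: |R|=0.6671
R=1: x+48/65x²=0 ⇒ x=−65/48=-1.3542; min R=1−1/(4·48/65)=0.6615>−1
Confirm numerically:
  x=-1.066: |R|=0.77316 <1
  x=-0.724: |R|=0.66308 <1
  x=-0.621: |R|=0.66378 <1
  x=-1.569: |R|=1.24892 >1
  x=-1.493: |R|=1.15307 >1
  x=-1.429: |R|=1.07897 >1
Interval (-1.3542, 0).

z* = -1.3542.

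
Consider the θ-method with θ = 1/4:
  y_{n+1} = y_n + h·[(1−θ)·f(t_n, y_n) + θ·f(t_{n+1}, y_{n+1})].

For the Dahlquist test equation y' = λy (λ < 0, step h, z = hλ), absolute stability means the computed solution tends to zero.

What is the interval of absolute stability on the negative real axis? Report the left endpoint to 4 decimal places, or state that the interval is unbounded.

z∈(-4.0000,0).

Set f=λy, z=hλ:
  y_{n+1} = y_n + z·[3/4·y_n + 1/4·y_{n+1}] ⇒ (1 − 1/4z)y_{n+1} = (1 + 3/4z)y_n
  R(z) = (1 + 3/4z)/(1 − 1/4z).

Find x<0 with |R(x)|<1.
x=-1.34: |R|=0.0037
R=−1: 1+3/4x = −1+1/4x ⇒ -1/2x=2 ⇒ x=2/(-1/2)=-4.0000
Confirm numerically:
  x=-3.381: |R|=0.83227 <1
  x=-3.380: |R|=0.83198 <1
  x=-2.447: |R|=0.51823 <1
  x=-1.894: |R|=0.28537 <1
  x=-4.239: |R|=1.05802 >1
  x=-4.232: |R|=1.05637 >1
  x=-4.066: |R|=1.01636 >1
Stable set (-4.0000, 0).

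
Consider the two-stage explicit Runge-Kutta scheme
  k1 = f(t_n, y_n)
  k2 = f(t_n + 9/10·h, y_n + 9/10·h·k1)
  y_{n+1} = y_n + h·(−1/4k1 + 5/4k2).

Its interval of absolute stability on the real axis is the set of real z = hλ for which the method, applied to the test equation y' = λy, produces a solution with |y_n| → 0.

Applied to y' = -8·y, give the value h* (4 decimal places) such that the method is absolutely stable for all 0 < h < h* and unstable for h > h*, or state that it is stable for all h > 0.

With y'=λy (z=hλ):
  k1=λy_n ⇒ h·k1=z·y_n;  k2=λ(1+9/10z)y_n ⇒ h·k2=z(1+9/10z)y_n
  y_{n+1}/y_n = 1 − 1/4z + 5/4z(1+9/10z) = 1 + z + 9/8z²
  so R(z) = 1 + z + 9/8z².

Find x<0 with |R(x)|<1.
x=-1.23: |R|=1.4720
R=1: x+9/8x²=0 ⇒ x=−8/9=-0.8889; min R=1−1/(4·9/8)=0.7778>−1
Confirm numerically:
  x=-0.627: |R|=0.81527 <1
  x=-0.573: |R|=0.79637 <1
  x=-0.477: |R|=0.77897 <1
  x=-0.374: |R|=0.78336 <1
  x=-1.455: |R|=1.92665 >1
  x=-1.229: |R|=1.47025 >1
  x=-0.926: |R|=1.03866 >1
Interval (-0.8889, 0).

(-0.8889,0); λ=-8 ⇒ h* = (8/9)/8 = 0.1111.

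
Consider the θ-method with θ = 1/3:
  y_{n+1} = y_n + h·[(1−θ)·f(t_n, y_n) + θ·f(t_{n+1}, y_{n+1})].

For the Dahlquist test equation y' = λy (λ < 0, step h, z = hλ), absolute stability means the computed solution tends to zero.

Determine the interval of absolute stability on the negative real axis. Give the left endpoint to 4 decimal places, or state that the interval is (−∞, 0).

Set f=λy, z=hλ:
  y_{n+1} = y_n + z·[2/3·y_n + 1/3·y_{n+1}] ⇒ (1 − 1/3z)y_{n+1} = (1 + 2/3z)y_n
  ⇒ R(z) = (1 + 2/3z)/(1 − 1/3z).

Boundary: |R(x)|=1, x<0.
x=-0.61: |R|=0.4931
R=−1: 1+2/3x = −1+1/3x ⇒ -1/3x=2 ⇒ x=2/(-1/3)=-6.0000
Confirm numerically:
  x=-4.024: |R|=0.71868 <1
  x=-3.953: |R|=0.70559 <1
  x=-2.420: |R|=0.33948 <1
  x=-6.483: |R|=1.05093 >1
  x=-6.468: |R|=1.04943 >1
  x=-6.370: |R|=1.03949 >1
Stable set (-6.0000, 0).

(-6.0000, 0).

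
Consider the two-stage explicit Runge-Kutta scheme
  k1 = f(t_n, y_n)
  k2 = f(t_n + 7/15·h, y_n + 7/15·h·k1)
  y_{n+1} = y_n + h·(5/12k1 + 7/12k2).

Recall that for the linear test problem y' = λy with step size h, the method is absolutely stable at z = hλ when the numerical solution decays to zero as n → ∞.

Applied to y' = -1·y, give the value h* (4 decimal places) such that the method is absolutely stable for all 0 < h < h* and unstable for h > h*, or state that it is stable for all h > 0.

(-3.6735,0); λ=-1 ⇒ h* = (180/49)/1 = 3.6735.

Test eqn y'=λy, z=hλ:
  k1=λy_n ⇒ h·k1=z·y_n;  k2=λ(1+7/15z)y_n ⇒ h·k2=z(1+7/15z)y_n
  y_{n+1}/y_n = 1 + 5/12z + 7/12z(1+7/15z) = 1 + z + 49/180z²
  R(z) = 1 + z + 49/180z².

Need |R(x)|<1, x<0.
x=-0.87: |R|=0.3360
R=1: x+49/180x²=0 ⇒ x=−180/49=-3.6735; min R=1−1/(4·49/180)=0.0816>−1
Confirm numerically:
  x=-2.941: |R|=0.41358 <1
  x=-1.702: |R|=0.08657 <1
  x=-1.582: |R|=0.09930 <1
  x=-4.240: |R|=1.65390 >1
  x=-4.044: |R|=1.40790 >1
  x=-4.005: |R|=1.36145 >1
Stable set (-3.6735, 0).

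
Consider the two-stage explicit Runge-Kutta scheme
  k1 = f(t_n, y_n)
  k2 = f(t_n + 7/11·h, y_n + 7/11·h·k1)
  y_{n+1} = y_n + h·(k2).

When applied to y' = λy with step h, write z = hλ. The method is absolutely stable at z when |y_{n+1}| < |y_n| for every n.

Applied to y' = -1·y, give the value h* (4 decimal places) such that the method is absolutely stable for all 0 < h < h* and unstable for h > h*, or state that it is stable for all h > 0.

Set f=λy, z=hλ:
  k1=λy_n ⇒ h·k1=z·y_n;  k2=λ(1+7/11z)y_n ⇒ h·k2=z(1+7/11z)y_n
  y_{n+1}/y_n = 1 + z(1+7/11z) = 1 + z + 7/11z²
  so R(z) = 1 + z + 7/11z².

Need |R(x)|<1, x<0.
x=-1.23: |R|=0.7328
R=1: x+7/11x²=0 ⇒ x=−11/7=-1.5714; min R=1−1/(4·7/11)=0.6071>−1
Confirm numerically:
  x=-0.898: |R|=0.61517 <1
  x=-0.851: |R|=0.60986 <1
  x=-0.704: |R|=0.61139 <1
  x=-2.154: |R|=1.79855 >1
  x=-1.748: |R|=1.19641 >1
So |R|<1 on (-1.5714, 0).

(-1.5714,0); λ=-1 ⇒ h* = (11/7)/1 = 1.5714.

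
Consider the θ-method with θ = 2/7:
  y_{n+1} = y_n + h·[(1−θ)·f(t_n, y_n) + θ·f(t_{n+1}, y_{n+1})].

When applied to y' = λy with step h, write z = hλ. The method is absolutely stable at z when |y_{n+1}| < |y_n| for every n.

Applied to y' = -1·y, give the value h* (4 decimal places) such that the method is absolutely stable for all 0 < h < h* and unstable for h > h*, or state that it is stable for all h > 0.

On y'=λy, z=hλ:
  y_{n+1} = y_n + z·[5/7·y_n + 2/7·y_{n+1}] ⇒ (1 − 2/7z)y_{n+1} = (1 + 5/7z)y_n
  ⇒ R(z) = (1 + 5/7z)/(1 − 2/7z).

Find x<0 with |R(x)|<1.
x=-1.55: |R|=0.0743
R=−1: 1+5/7x = −1+2/7x ⇒ -3/7x=2 ⇒ x=2/(-3/7)=-4.6667
Confirm numerically:
  x=-4.581: |R|=0.98410 <1
  x=-2.692: |R|=0.52164 <1
  x=-2.102: |R|=0.31328 <1
  x=-1.896: |R|=0.22980 <1
  x=-5.113: |R|=1.07773 >1
  x=-4.919: |R|=1.04496 >1
  x=-4.878: |R|=1.03784 >1
Stable set (-4.6667, 0).

(-4.6667,0); λ=-1 ⇒ h* = (14/3)/1 = 4.6667.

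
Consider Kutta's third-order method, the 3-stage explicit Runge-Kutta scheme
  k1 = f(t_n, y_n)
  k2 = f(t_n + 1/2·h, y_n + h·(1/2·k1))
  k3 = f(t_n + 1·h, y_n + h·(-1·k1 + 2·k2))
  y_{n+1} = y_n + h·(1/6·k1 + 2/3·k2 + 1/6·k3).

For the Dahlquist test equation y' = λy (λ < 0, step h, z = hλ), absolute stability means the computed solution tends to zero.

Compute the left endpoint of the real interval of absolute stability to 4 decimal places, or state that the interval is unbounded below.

left endpoint -2.5127.

Test eqn y'=λy, z=hλ:
  order 3, 3-stage ⇒ R(z)=1+z+z^2/2+z^3/6
  (e.g. R(-1.72)=-0.08887, |R|=0.08887)

Find x<0 with |R(x)|<1.
x=-1.72: |R|=0.0889
|R(-2.85)|=1.6469 |R(-1.96)|=0.2941 |R(-0.79)|=0.4399
Bisect:
  x_lo=-2.8267 |R|=1.5959  x_hi=-0.1601 |R|=0.8520
  mid=-1.49342 |R|=0.06660 →hi
  mid=-2.16006 |R|=0.50689 →hi
  mid=-2.49338 |R|=0.96844 →hi
  mid=-2.66004 |R|=1.25912 →lo
  mid=-2.57671 |R|=1.10830 →lo
  mid=-2.53504 |R|=1.03704 →lo
  mid=-2.51421 |R|=1.00241 →lo
  mid=-2.50379 |R|=0.98534 →hi
  mid=-2.50900 |R|=0.99386 →hi
  mid=-2.51161 |R|=0.99813 →hi
  ...
  [-2.51291,-2.51274] ⇒ x*=-2.5127
Interval (-2.5127, 0).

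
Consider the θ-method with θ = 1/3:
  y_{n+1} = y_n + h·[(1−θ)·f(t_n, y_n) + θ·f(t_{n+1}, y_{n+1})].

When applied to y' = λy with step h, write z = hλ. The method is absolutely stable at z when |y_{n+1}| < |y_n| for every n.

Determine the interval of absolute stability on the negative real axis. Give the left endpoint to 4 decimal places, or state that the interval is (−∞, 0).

z∈(-6.0000,0).

Test eqn y'=λy, z=hλ:
  y_{n+1} = y_n + z·[2/3·y_n + 1/3·y_{n+1}] ⇒ (1 − 1/3z)y_{n+1} = (1 + 2/3z)y_n
  R(z) = (1 + 2/3z)/(1 − 1/3z).

Solve |R(x)|<1 on ℝ⁻.
x=-1.68: |R|=0.0769
R=−1: 1+2/3x = −1+1/3x ⇒ -1/3x=2 ⇒ x=2/(-1/3)=-6.0000
Confirm numerically:
  x=-4.950: |R|=0.86792 <1
  x=-4.398: |R|=0.78345 <1
  x=-3.608: |R|=0.63801 <1
  x=-3.004: |R|=0.50100 <1
  x=-6.510: |R|=1.05363 >1
  x=-6.295: |R|=1.03174 >1
  x=-6.155: |R|=1.01693 >1
Interval (-6.0000, 0).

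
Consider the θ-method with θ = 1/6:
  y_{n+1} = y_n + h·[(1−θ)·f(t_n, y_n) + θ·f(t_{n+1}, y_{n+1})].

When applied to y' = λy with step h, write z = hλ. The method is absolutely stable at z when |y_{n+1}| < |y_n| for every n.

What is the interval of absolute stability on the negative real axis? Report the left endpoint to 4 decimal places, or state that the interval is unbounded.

z∈(-3.0000,0).

Test eqn y'=λy, z=hλ:
  y_{n+1} = y_n + z·[5/6·y_n + 1/6·y_{n+1}] ⇒ (1 − 1/6z)y_{n+1} = (1 + 5/6z)y_n
  ⇒ R(z) = (1 + 5/6z)/(1 − 1/6z).

Solve |R(x)|<1 on ℝ⁻.
x=-1.08: |R|=0.0847
R=−1: 1+5/6x = −1+1/6x ⇒ -2/3x=2 ⇒ x=2/(-2/3)=-3.0000
Confirm numerically:
  x=-2.478: |R|=0.75372 <1
  x=-2.321: |R|=0.67360 <1
  x=-1.642: |R|=0.28919 <1
  x=-3.454: |R|=1.19209 >1
  x=-3.350: |R|=1.14973 >1
  x=-3.214: |R|=1.09290 >1
Stable set (-3.0000, 0).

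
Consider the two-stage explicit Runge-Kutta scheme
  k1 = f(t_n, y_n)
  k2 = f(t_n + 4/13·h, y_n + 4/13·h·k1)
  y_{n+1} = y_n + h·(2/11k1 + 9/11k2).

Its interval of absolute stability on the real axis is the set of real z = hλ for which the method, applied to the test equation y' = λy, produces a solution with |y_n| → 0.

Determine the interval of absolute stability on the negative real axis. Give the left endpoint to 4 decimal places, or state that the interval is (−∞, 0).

(-3.9722, 0).

On y'=λy, z=hλ:
  k1=λy_n ⇒ h·k1=z·y_n;  k2=λ(1+4/13z)y_n ⇒ h·k2=z(1+4/13z)y_n
  y_{n+1}/y_n = 1 + 2/11z + 9/11z(1+4/13z) = 1 + z + 36/143z²
  R(z) = 1 + z + 36/143z².

Need |R(x)|<1, x<0.
x=-0.62: |R|=0.4768
R=1: x+36/143x²=0 ⇒ x=−143/36=-3.9722; min R=1−1/(4·36/143)=0.0069>−1
Confirm numerically:
  x=-3.683: |R|=0.73184 <1
  x=-3.657: |R|=0.70979 <1
  x=-2.348: |R|=0.03991 <1
  x=-2.264: |R|=0.02639 <1
  x=-4.556: |R|=1.66957 >1
  x=-4.338: |R|=1.39946 >1
  x=-4.260: |R|=1.30863 >1
Stable set (-3.9722, 0).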